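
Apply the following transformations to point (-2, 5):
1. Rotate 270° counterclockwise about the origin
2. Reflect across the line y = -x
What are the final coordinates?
(-2, -5)

Step 1: Rotate 270° → (5, 2)
Step 2: Reflect across the line y = -x → (-2, -5)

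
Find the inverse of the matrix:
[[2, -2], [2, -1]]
[[-1/2, 1], [-1, 1]]

For [[a,b],[c,d]], inverse = (1/det)·[[d,-b],[-c,a]]
det = 2·-1 - -2·2 = 2
Inverse = (1/2)·[[-1, 2], [-2, 2]]
        = [[-1/2, 1], [-1, 1]]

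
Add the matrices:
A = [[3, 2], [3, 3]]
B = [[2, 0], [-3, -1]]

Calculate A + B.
[[5, 2], [0, 2]]

Add corresponding elements:
(3)+(2)=5
(2)+(0)=2
(3)+(-3)=0
(3)+(-1)=2
A + B = [[5, 2], [0, 2]]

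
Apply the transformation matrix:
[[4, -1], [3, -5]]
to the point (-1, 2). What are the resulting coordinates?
(-6, -13)

Matrix multiplication:
[[4, -1], [3, -5]] × [-1, 2]ᵀ
= [4×-1 + -1×2, 3×-1 + -5×2]ᵀ
= [-6.0000, -13.0000]ᵀ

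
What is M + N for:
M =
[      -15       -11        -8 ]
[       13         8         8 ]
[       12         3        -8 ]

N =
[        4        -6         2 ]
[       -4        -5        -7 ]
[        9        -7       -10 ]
M + N =
[      -11       -17        -6 ]
[        9         3         1 ]
[       21        -4       -18 ]

Matrix addition is elementwise: (M+N)[i][j] = M[i][j] + N[i][j].
  (M+N)[0][0] = (-15) + (4) = -11
  (M+N)[0][1] = (-11) + (-6) = -17
  (M+N)[0][2] = (-8) + (2) = -6
  (M+N)[1][0] = (13) + (-4) = 9
  (M+N)[1][1] = (8) + (-5) = 3
  (M+N)[1][2] = (8) + (-7) = 1
  (M+N)[2][0] = (12) + (9) = 21
  (M+N)[2][1] = (3) + (-7) = -4
  (M+N)[2][2] = (-8) + (-10) = -18
M + N =
[      -11       -17        -6 ]
[        9         3         1 ]
[       21        -4       -18 ]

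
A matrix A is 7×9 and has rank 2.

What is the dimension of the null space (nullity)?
7

The rank-nullity theorem for an m×n matrix states:
rank(A) + nullity(A) = n (the number of columns).
Here n = 9 and rank(A) = 2, so nullity(A) = 9 - 2 = 7.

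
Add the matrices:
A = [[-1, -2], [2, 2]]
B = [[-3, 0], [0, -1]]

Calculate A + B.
[[-4, -2], [2, 1]]

Add corresponding elements:
(-1)+(-3)=-4
(-2)+(0)=-2
(2)+(0)=2
(2)+(-1)=1
A + B = [[-4, -2], [2, 1]]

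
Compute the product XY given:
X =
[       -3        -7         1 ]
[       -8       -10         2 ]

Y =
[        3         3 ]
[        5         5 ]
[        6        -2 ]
XY =
[      -38       -46 ]
[      -62       -78 ]

Matrix multiplication: (XY)[i][j] = sum over k of X[i][k] * Y[k][j].
  (XY)[0][0] = (-3)*(3) + (-7)*(5) + (1)*(6) = -38
  (XY)[0][1] = (-3)*(3) + (-7)*(5) + (1)*(-2) = -46
  (XY)[1][0] = (-8)*(3) + (-10)*(5) + (2)*(6) = -62
  (XY)[1][1] = (-8)*(3) + (-10)*(5) + (2)*(-2) = -78
XY =
[      -38       -46 ]
[      -62       -78 ]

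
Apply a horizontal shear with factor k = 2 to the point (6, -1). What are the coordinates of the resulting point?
(4, -1)

Shear matrix for horizontal shear with factor k = 2:
[[1, 2], [0, 1]]
Result: (6, -1) → (4, -1)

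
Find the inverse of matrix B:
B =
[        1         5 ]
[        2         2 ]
det(B) = -8
B⁻¹ =
[     -1/4       5/8 ]
[      1/4      -1/8 ]

For a 2×2 matrix B = [[a, b], [c, d]] with det(B) ≠ 0, B⁻¹ = (1/det(B)) * [[d, -b], [-c, a]].
det(B) = (1)*(2) - (5)*(2) = 2 - 10 = -8.
B⁻¹ = (1/-8) * [[2, -5], [-2, 1]].
Dividing each entry by -8 and reducing:
B⁻¹ =
[     -1/4       5/8 ]
[      1/4      -1/8 ]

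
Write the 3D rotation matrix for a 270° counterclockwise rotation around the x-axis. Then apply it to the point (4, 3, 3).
R = [[1, 0, 0], [0, 0, 1], [0, -1, 0]]; R·(4, 3, 3) = (4, 3, -3)

Rotation matrix for 270° around x-axis:
cos(270°) = 0, sin(270°) = -1
R = [[1, 0, 0], [0, 0, 1], [0, -1, 0]]
Apply to (4, 3, 3): R·[4, 3, 3]ᵀ = (4, 3, -3)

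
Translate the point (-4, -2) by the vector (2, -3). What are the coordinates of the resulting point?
(-2, -5)

Translation by (2, -3):
x' = -4 + 2 = -2
y' = -2 + -3 = -5
Homogeneous matrix: [[1, 0, 2], [0, 1, -3], [0, 0, 1]]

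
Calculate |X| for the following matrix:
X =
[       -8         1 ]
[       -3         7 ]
det(X) = -53

For a 2×2 matrix [[a, b], [c, d]], det = a*d - b*c.
det(X) = (-8)*(7) - (1)*(-3) = -56 + 3 = -53.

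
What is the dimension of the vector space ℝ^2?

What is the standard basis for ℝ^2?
Dimension = 2; standard basis = {e_1, e_2}

ℝ^2 is the space of 2-tuples of real numbers; its dimension is 2.
The standard basis consists of 2 vectors: e_1, e_2, where e_i is the vector with 1 in position i and 0 elsewhere.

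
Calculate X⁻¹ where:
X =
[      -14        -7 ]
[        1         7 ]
det(X) = -91
X⁻¹ =
[    -1/13     -1/13 ]
[     1/91      2/13 ]

For a 2×2 matrix X = [[a, b], [c, d]] with det(X) ≠ 0, X⁻¹ = (1/det(X)) * [[d, -b], [-c, a]].
det(X) = (-14)*(7) - (-7)*(1) = -98 + 7 = -91.
X⁻¹ = (1/-91) * [[7, 7], [-1, -14]].
Dividing each entry by -91 and reducing:
X⁻¹ =
[    -1/13     -1/13 ]
[     1/91      2/13 ]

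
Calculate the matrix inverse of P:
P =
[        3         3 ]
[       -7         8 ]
det(P) = 45
P⁻¹ =
[     8/45     -1/15 ]
[     7/45      1/15 ]

For a 2×2 matrix P = [[a, b], [c, d]] with det(P) ≠ 0, P⁻¹ = (1/det(P)) * [[d, -b], [-c, a]].
det(P) = (3)*(8) - (3)*(-7) = 24 + 21 = 45.
P⁻¹ = (1/45) * [[8, -3], [7, 3]].
Dividing each entry by 45 and reducing:
P⁻¹ =
[     8/45     -1/15 ]
[     7/45      1/15 ]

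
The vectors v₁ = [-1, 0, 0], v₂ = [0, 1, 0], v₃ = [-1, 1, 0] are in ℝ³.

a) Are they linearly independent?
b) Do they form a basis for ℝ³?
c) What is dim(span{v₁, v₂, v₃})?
Not independent, not a basis, dim(span) = 2

Check whether v₃ can be written as a linear combination of v₁ and v₂.
v₃ = (1)·v₁ + (1)·v₂ = [-1, 1, 0], so the three vectors are linearly dependent.
Thus they do not form a basis for ℝ³, and dim(span{v₁, v₂, v₃}) = 2 (spanned by v₁ and v₂).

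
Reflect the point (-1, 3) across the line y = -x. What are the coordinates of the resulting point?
(-3, 1)

Reflection across line y = -x: (-1, 3) → (-3, 1)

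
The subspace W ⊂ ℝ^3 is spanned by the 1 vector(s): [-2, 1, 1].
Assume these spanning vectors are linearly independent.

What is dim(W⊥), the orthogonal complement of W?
dim(W⊥) = 2

For any subspace W of ℝ^n, dim(W) + dim(W⊥) = n (the whole-space dimension).
Here the given 1 vectors are linearly independent, so dim(W) = 1.
Thus dim(W⊥) = n - dim(W) = 3 - 1 = 2.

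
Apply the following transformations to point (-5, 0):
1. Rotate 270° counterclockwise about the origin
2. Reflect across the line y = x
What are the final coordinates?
(5, 0)

Step 1: Rotate 270° → (0, 5)
Step 2: Reflect across the line y = x → (5, 0)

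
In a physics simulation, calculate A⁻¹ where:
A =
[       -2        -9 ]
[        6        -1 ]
det(A) = 56
A⁻¹ =
[    -1/56      9/56 ]
[    -3/28     -1/28 ]

For a 2×2 matrix A = [[a, b], [c, d]] with det(A) ≠ 0, A⁻¹ = (1/det(A)) * [[d, -b], [-c, a]].
det(A) = (-2)*(-1) - (-9)*(6) = 2 + 54 = 56.
A⁻¹ = (1/56) * [[-1, 9], [-6, -2]].
Dividing each entry by 56 and reducing:
A⁻¹ =
[    -1/56      9/56 ]
[    -3/28     -1/28 ]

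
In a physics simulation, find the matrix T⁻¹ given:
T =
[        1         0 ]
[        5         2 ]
det(T) = 2
T⁻¹ =
[        1         0 ]
[     -5/2       1/2 ]

For a 2×2 matrix T = [[a, b], [c, d]] with det(T) ≠ 0, T⁻¹ = (1/det(T)) * [[d, -b], [-c, a]].
det(T) = (1)*(2) - (0)*(5) = 2 - 0 = 2.
T⁻¹ = (1/2) * [[2, 0], [-5, 1]].
Dividing each entry by 2 and reducing:
T⁻¹ =
[        1         0 ]
[     -5/2       1/2 ]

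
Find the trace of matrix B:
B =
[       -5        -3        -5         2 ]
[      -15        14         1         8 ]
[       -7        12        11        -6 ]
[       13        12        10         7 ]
tr(B) = -5 + 14 + 11 + 7 = 27

The trace of a square matrix is the sum of its diagonal entries.
Diagonal entries of B: B[0][0] = -5, B[1][1] = 14, B[2][2] = 11, B[3][3] = 7.
tr(B) = -5 + 14 + 11 + 7 = 27.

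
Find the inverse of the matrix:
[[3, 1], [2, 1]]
[[1, -1], [-2, 3]]

For [[a,b],[c,d]], inverse = (1/det)·[[d,-b],[-c,a]]
det = 3·1 - 1·2 = 1
Inverse = (1/1)·[[1, -1], [-2, 3]]
        = [[1, -1], [-2, 3]]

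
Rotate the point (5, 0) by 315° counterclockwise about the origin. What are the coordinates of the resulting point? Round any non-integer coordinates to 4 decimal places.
(3.5355, -3.5355)

Rotation matrix R(θ) = [[cos θ, -sin θ], [sin θ, cos θ]]; for θ = 315°:
R = [[√2/2, √2/2], [-√2/2, √2/2]]
Result: R × [5, 0]ᵀ = [√2/2·5 + (√2/2)·0, -√2/2·5 + (√2/2)·0]ᵀ = (3.5355, -3.5355)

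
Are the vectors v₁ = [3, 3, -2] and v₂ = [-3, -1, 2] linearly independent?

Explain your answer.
Yes, linearly independent

Two vectors are linearly dependent iff one is a scalar multiple of the other.
No single scalar k satisfies v₂ = k·v₁ (the ratios of corresponding entries disagree), so v₁ and v₂ are linearly independent.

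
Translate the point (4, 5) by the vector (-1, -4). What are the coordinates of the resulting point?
(3, 1)

Translation by (-1, -4):
x' = 4 + -1 = 3
y' = 5 + -4 = 1
Homogeneous matrix: [[1, 0, -1], [0, 1, -4], [0, 0, 1]]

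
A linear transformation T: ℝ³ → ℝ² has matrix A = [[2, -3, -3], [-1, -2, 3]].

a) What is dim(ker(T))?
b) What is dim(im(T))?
dim(ker) = 1, dim(im) = 2

The two rows are not scalar multiples of one another (no single k satisfies row 2 = k × row 1), so they are linearly independent.
Thus rank(A) = 2.
dim(im(T)) = rank(A) = 2.
By the rank-nullity theorem applied to T: ℝ³ → ℝ², rank(A) + nullity(A) = 3 (the domain dimension), so dim(ker(T)) = 3 - 2 = 1.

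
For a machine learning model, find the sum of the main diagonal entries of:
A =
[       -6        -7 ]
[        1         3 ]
tr(A) = -6 + 3 = -3

The trace of a square matrix is the sum of its diagonal entries.
Diagonal entries of A: A[0][0] = -6, A[1][1] = 3.
tr(A) = -6 + 3 = -3.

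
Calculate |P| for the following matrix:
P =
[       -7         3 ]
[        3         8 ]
det(P) = -65

For a 2×2 matrix [[a, b], [c, d]], det = a*d - b*c.
det(P) = (-7)*(8) - (3)*(3) = -56 - 9 = -65.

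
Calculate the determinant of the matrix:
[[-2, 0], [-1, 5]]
-10

For a 2×2 matrix [[a, b], [c, d]], det = ad - bc
det = (-2)(5) - (0)(-1) = -10 - 0 = -10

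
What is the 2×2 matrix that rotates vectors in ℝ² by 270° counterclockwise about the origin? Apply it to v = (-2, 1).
R = [[0, 1], [-1, 0]]; R·v = (1, 2)

A counterclockwise rotation by angle θ in ℝ² has matrix R(θ) = [[cos θ, -sin θ], [sin θ, cos θ]].
For θ = 270°: cos θ = 0, sin θ = -1.
R(270°) = [[0, 1], [-1, 0]].
R·v = [0·-2 + (1)·1, -1·-2 + 0·1] = (1, 2).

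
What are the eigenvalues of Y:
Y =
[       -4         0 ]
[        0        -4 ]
λ = -4, -4

Solve det(Y - λI) = 0. For a 2×2 matrix the characteristic equation is λ² - (trace)λ + det = 0.
trace(Y) = a + d = -4 - 4 = -8.
det(Y) = a*d - b*c = (-4)*(-4) - (0)*(0) = 16 - 0 = 16.
Characteristic equation: λ² - (-8)λ + (16) = 0.
Discriminant = (-8)² - 4*(16) = 64 - 64 = 0.
λ = (-8 ± √0) / 2 = (-8 ± 0) / 2 = -4, -4.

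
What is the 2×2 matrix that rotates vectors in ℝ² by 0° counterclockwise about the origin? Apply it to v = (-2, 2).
R = [[1, 0], [0, 1]]; R·v = (-2, 2)

A counterclockwise rotation by angle θ in ℝ² has matrix R(θ) = [[cos θ, -sin θ], [sin θ, cos θ]].
For θ = 0°: cos θ = 1, sin θ = 0.
R(0°) = [[1, 0], [0, 1]].
R·v = [1·-2 + (0)·2, 0·-2 + 1·2] = (-2, 2).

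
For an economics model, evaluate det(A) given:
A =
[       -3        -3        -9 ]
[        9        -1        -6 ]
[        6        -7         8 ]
det(A) = 987

Expand along row 0 (cofactor expansion): det(A) = a*(e*i - f*h) - b*(d*i - f*g) + c*(d*h - e*g), where the 3×3 is [[a, b, c], [d, e, f], [g, h, i]].
Minor M_00 = (-1)*(8) - (-6)*(-7) = -8 - 42 = -50.
Minor M_01 = (9)*(8) - (-6)*(6) = 72 + 36 = 108.
Minor M_02 = (9)*(-7) - (-1)*(6) = -63 + 6 = -57.
det(A) = (-3)*(-50) - (-3)*(108) + (-9)*(-57) = 150 + 324 + 513 = 987.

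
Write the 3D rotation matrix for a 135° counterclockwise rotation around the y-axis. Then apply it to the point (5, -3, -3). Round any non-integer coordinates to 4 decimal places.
R = [[-√2/2, 0, √2/2], [0, 1, 0], [-√2/2, 0, -√2/2]]; R·(5, -3, -3) = (-5.6569, -3.0000, -1.4142)

Rotation matrix for 135° around y-axis:
cos(135°) = -√2/2, sin(135°) = √2/2
R = [[-√2/2, 0, √2/2], [0, 1, 0], [-√2/2, 0, -√2/2]]
Apply to (5, -3, -3): R·[5, -3, -3]ᵀ = (-5.6569, -3.0000, -1.4142)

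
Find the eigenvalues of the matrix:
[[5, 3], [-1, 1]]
λ = 2 and λ = 4

Characteristic equation: det(A - λI) = 0
λ² - (trace)λ + (det) = 0
λ² - (6)λ + (8) = 0
λ² - 6λ + 8 = 0
Solving: λ = 2, 4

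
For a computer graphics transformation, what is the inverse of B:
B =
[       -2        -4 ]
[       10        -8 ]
det(B) = 56
B⁻¹ =
[     -1/7      1/14 ]
[    -5/28     -1/28 ]

For a 2×2 matrix B = [[a, b], [c, d]] with det(B) ≠ 0, B⁻¹ = (1/det(B)) * [[d, -b], [-c, a]].
det(B) = (-2)*(-8) - (-4)*(10) = 16 + 40 = 56.
B⁻¹ = (1/56) * [[-8, 4], [-10, -2]].
Dividing each entry by 56 and reducing:
B⁻¹ =
[     -1/7      1/14 ]
[    -5/28     -1/28 ]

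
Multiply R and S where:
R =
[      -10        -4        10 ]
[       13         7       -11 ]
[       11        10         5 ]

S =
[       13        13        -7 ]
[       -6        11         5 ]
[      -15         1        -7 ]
RS =
[     -256      -164       -20 ]
[      292       235        21 ]
[        8       258       -62 ]

Matrix multiplication: (RS)[i][j] = sum over k of R[i][k] * S[k][j].
  (RS)[0][0] = (-10)*(13) + (-4)*(-6) + (10)*(-15) = -256
  (RS)[0][1] = (-10)*(13) + (-4)*(11) + (10)*(1) = -164
  (RS)[0][2] = (-10)*(-7) + (-4)*(5) + (10)*(-7) = -20
  (RS)[1][0] = (13)*(13) + (7)*(-6) + (-11)*(-15) = 292
  (RS)[1][1] = (13)*(13) + (7)*(11) + (-11)*(1) = 235
  (RS)[1][2] = (13)*(-7) + (7)*(5) + (-11)*(-7) = 21
  (RS)[2][0] = (11)*(13) + (10)*(-6) + (5)*(-15) = 8
  (RS)[2][1] = (11)*(13) + (10)*(11) + (5)*(1) = 258
  (RS)[2][2] = (11)*(-7) + (10)*(5) + (5)*(-7) = -62
RS =
[     -256      -164       -20 ]
[      292       235        21 ]
[        8       258       -62 ]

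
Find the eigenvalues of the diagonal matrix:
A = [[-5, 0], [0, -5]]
λ₁ = -5, λ₂ = -5

The characteristic polynomial of A is det(A - λI) = (-5 - λ)(-5 - λ) = 0.
The roots are λ = -5 and λ = -5, so the eigenvalues are the diagonal entries.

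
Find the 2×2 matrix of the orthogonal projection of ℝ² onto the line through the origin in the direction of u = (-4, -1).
[[16/17, 4/17], [4/17, 1/17]]

The orthogonal projection onto the line spanned by a nonzero vector u = (a, b) has matrix P = (u uᵀ) / (uᵀ u) = (1/(a² + b²)) · [[a², ab], [ab, b²]].
Here u = (-4, -1), so a² + b² = 16 + 1 = 17.
P = (1/17) · [[16, 4], [4, 1]] = [[16/17, 4/17], [4/17, 1/17]].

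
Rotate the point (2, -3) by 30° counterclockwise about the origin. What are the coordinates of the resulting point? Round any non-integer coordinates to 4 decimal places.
(3.2321, -1.5981)

Rotation matrix R(θ) = [[cos θ, -sin θ], [sin θ, cos θ]]; for θ = 30°:
R = [[√3/2, -1/2], [1/2, √3/2]]
Result: R × [2, -3]ᵀ = [√3/2·2 + (-1/2)·-3, 1/2·2 + (√3/2)·-3]ᵀ = (3.2321, -1.5981)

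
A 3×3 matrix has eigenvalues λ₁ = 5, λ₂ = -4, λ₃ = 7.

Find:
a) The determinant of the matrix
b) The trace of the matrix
det = -140, trace = 8

Two standard eigenvalue identities:
- det(A) equals the product of the eigenvalues (counted with multiplicity).
- trace(A) equals the sum of the eigenvalues.
det(A) = (5)*(-4)*(7) = -140.
trace(A) = 5 - 4 + 7 = 8.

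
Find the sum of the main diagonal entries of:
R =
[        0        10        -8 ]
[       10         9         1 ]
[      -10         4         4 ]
tr(R) = 0 + 9 + 4 = 13

The trace of a square matrix is the sum of its diagonal entries.
Diagonal entries of R: R[0][0] = 0, R[1][1] = 9, R[2][2] = 4.
tr(R) = 0 + 9 + 4 = 13.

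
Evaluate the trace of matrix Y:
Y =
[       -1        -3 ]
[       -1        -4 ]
tr(Y) = -1 - 4 = -5

The trace of a square matrix is the sum of its diagonal entries.
Diagonal entries of Y: Y[0][0] = -1, Y[1][1] = -4.
tr(Y) = -1 - 4 = -5.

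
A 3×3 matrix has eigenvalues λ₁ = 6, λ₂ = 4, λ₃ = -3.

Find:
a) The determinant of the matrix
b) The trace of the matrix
det = -72, trace = 7

Two standard eigenvalue identities:
- det(A) equals the product of the eigenvalues (counted with multiplicity).
- trace(A) equals the sum of the eigenvalues.
det(A) = (6)*(4)*(-3) = -72.
trace(A) = 6 + 4 - 3 = 7.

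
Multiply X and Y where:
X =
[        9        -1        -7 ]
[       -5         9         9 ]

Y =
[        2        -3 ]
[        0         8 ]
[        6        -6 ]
XY =
[      -24         7 ]
[       44        33 ]

Matrix multiplication: (XY)[i][j] = sum over k of X[i][k] * Y[k][j].
  (XY)[0][0] = (9)*(2) + (-1)*(0) + (-7)*(6) = -24
  (XY)[0][1] = (9)*(-3) + (-1)*(8) + (-7)*(-6) = 7
  (XY)[1][0] = (-5)*(2) + (9)*(0) + (9)*(6) = 44
  (XY)[1][1] = (-5)*(-3) + (9)*(8) + (9)*(-6) = 33
XY =
[      -24         7 ]
[       44        33 ]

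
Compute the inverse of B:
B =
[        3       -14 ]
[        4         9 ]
det(B) = 83
B⁻¹ =
[     9/83     14/83 ]
[    -4/83      3/83 ]

For a 2×2 matrix B = [[a, b], [c, d]] with det(B) ≠ 0, B⁻¹ = (1/det(B)) * [[d, -b], [-c, a]].
det(B) = (3)*(9) - (-14)*(4) = 27 + 56 = 83.
B⁻¹ = (1/83) * [[9, 14], [-4, 3]].
Dividing each entry by 83 and reducing:
B⁻¹ =
[     9/83     14/83 ]
[    -4/83      3/83 ]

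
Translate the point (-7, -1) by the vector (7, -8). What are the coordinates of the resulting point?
(0, -9)

Translation by (7, -8):
x' = -7 + 7 = 0
y' = -1 + -8 = -9
Homogeneous matrix: [[1, 0, 7], [0, 1, -8], [0, 0, 1]]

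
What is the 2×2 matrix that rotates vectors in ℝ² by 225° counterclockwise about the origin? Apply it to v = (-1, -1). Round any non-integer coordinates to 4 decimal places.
R = [[-√2/2, √2/2], [-√2/2, -√2/2]]; R·v = (0.0000, 1.4142)

A counterclockwise rotation by angle θ in ℝ² has matrix R(θ) = [[cos θ, -sin θ], [sin θ, cos θ]].
For θ = 225°: cos θ = -√2/2, sin θ = -√2/2.
R(225°) = [[-√2/2, √2/2], [-√2/2, -√2/2]].
R·v = [-√2/2·-1 + (√2/2)·-1, -√2/2·-1 + -√2/2·-1] = (0.0000, 1.4142).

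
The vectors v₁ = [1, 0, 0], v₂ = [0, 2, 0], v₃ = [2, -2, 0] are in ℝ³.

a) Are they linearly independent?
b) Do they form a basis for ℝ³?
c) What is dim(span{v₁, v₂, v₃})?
Not independent, not a basis, dim(span) = 2

Check whether v₃ can be written as a linear combination of v₁ and v₂.
v₃ = (2)·v₁ + (-1)·v₂ = [2, -2, 0], so the three vectors are linearly dependent.
Thus they do not form a basis for ℝ³, and dim(span{v₁, v₂, v₃}) = 2 (spanned by v₁ and v₂).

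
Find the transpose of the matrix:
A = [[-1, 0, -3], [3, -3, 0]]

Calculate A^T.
[[-1, 3], [0, -3], [-3, 0]]

The transpose sends entry (i,j) to (j,i); rows become columns.
Row 0 of A: [-1, 0, -3] -> column 0 of A^T.
Row 1 of A: [3, -3, 0] -> column 1 of A^T.
A^T = [[-1, 3], [0, -3], [-3, 0]]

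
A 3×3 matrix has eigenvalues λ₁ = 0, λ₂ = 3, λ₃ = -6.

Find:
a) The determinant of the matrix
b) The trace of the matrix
det = 0, trace = -3

Two standard eigenvalue identities:
- det(A) equals the product of the eigenvalues (counted with multiplicity).
- trace(A) equals the sum of the eigenvalues.
det(A) = (0)*(3)*(-6) = 0.
trace(A) = 0 + 3 - 6 = -3.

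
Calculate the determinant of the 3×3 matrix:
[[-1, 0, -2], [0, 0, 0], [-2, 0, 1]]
0

Expansion along first row:
det = -1·det([[0,0],[0,1]]) - 0·det([[0,0],[-2,1]]) + -2·det([[0,0],[-2,0]])
    = -1·(0·1 - 0·0) - 0·(0·1 - 0·-2) + -2·(0·0 - 0·-2)
    = -1·0 - 0·0 + -2·0
    = 0 + 0 + 0 = 0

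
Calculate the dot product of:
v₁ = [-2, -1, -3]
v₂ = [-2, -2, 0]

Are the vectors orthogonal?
6, No

The dot product is the sum of products of corresponding components.
v₁·v₂ = (-2)*(-2) + (-1)*(-2) + (-3)*(0) = 4 + 2 + 0 = 6.
Two vectors are orthogonal iff their dot product is 0; here the dot product is 6, so the vectors are not orthogonal.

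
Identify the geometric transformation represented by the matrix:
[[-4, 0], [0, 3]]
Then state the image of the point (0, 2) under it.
non-uniform scaling by (-4, 3); image of (0, 2) is (0, 6)

This is diagonal with distinct entries, so it scales the x-axis by -4 and the y-axis by 3.
The matrix [[-4, 0], [0, 3]] represents: non-uniform scaling by (-4, 3).
Applying it to (0, 2): [-4·0 + 0·2, 0·0 + 3·2] = (0, 6).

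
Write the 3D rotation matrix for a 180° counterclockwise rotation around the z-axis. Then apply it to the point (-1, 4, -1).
R = [[-1, 0, 0], [0, -1, 0], [0, 0, 1]]; R·(-1, 4, -1) = (1, -4, -1)

Rotation matrix for 180° around z-axis:
cos(180°) = -1, sin(180°) = 0
R = [[-1, 0, 0], [0, -1, 0], [0, 0, 1]]
Apply to (-1, 4, -1): R·[-1, 4, -1]ᵀ = (1, -4, -1)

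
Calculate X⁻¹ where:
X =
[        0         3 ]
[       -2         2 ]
det(X) = 6
X⁻¹ =
[      1/3      -1/2 ]
[      1/3         0 ]

For a 2×2 matrix X = [[a, b], [c, d]] with det(X) ≠ 0, X⁻¹ = (1/det(X)) * [[d, -b], [-c, a]].
det(X) = (0)*(2) - (3)*(-2) = 0 + 6 = 6.
X⁻¹ = (1/6) * [[2, -3], [2, 0]].
Dividing each entry by 6 and reducing:
X⁻¹ =
[      1/3      -1/2 ]
[      1/3         0 ]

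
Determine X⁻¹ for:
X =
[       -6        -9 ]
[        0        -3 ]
det(X) = 18
X⁻¹ =
[     -1/6       1/2 ]
[        0      -1/3 ]

For a 2×2 matrix X = [[a, b], [c, d]] with det(X) ≠ 0, X⁻¹ = (1/det(X)) * [[d, -b], [-c, a]].
det(X) = (-6)*(-3) - (-9)*(0) = 18 - 0 = 18.
X⁻¹ = (1/18) * [[-3, 9], [0, -6]].
Dividing each entry by 18 and reducing:
X⁻¹ =
[     -1/6       1/2 ]
[        0      -1/3 ]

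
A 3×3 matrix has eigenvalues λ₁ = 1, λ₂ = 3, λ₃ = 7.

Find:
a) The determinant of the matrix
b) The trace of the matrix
det = 21, trace = 11

Two standard eigenvalue identities:
- det(A) equals the product of the eigenvalues (counted with multiplicity).
- trace(A) equals the sum of the eigenvalues.
det(A) = (1)*(3)*(7) = 21.
trace(A) = 1 + 3 + 7 = 11.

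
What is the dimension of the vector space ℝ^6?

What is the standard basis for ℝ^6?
Dimension = 6; standard basis = {e_1, e_2, e_3, …, e_6}

ℝ^6 is the space of 6-tuples of real numbers; its dimension is 6.
The standard basis consists of 6 vectors: e_1, e_2, e_3, …, e_6, where e_i is the vector with 1 in position i and 0 elsewhere.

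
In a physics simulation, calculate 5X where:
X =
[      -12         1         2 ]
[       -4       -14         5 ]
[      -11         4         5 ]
5X =
[      -60         5        10 ]
[      -20       -70        25 ]
[      -55        20        25 ]

Scalar multiplication is elementwise: (5X)[i][j] = 5 * X[i][j].
  (5X)[0][0] = 5 * (-12) = -60
  (5X)[0][1] = 5 * (1) = 5
  (5X)[0][2] = 5 * (2) = 10
  (5X)[1][0] = 5 * (-4) = -20
  (5X)[1][1] = 5 * (-14) = -70
  (5X)[1][2] = 5 * (5) = 25
  (5X)[2][0] = 5 * (-11) = -55
  (5X)[2][1] = 5 * (4) = 20
  (5X)[2][2] = 5 * (5) = 25
5X =
[      -60         5        10 ]
[      -20       -70        25 ]
[      -55        20        25 ]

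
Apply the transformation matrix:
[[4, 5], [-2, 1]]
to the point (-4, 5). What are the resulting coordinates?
(9, 13)

Matrix multiplication:
[[4, 5], [-2, 1]] × [-4, 5]ᵀ
= [4×-4 + 5×5, -2×-4 + 1×5]ᵀ
= [9.0000, 13.0000]ᵀ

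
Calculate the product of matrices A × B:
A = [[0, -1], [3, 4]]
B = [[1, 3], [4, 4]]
[[-4, -4], [19, 25]]

Matrix multiplication:
C[0][0] = 0×1 + -1×4 = -4
C[0][1] = 0×3 + -1×4 = -4
C[1][0] = 3×1 + 4×4 = 19
C[1][1] = 3×3 + 4×4 = 25
Result: [[-4, -4], [19, 25]]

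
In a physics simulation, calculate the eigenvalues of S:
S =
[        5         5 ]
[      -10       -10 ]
λ = -5, 0

Solve det(S - λI) = 0. For a 2×2 matrix the characteristic equation is λ² - (trace)λ + det = 0.
trace(S) = a + d = 5 - 10 = -5.
det(S) = a*d - b*c = (5)*(-10) - (5)*(-10) = -50 + 50 = 0.
Characteristic equation: λ² - (-5)λ + (0) = 0.
Discriminant = (-5)² - 4*(0) = 25 - 0 = 25.
λ = (-5 ± √25) / 2 = (-5 ± 5) / 2 = -5, 0.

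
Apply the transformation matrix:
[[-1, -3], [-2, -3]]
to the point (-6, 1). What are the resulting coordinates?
(3, 9)

Matrix multiplication:
[[-1, -3], [-2, -3]] × [-6, 1]ᵀ
= [-1×-6 + -3×1, -2×-6 + -3×1]ᵀ
= [3.0000, 9.0000]ᵀ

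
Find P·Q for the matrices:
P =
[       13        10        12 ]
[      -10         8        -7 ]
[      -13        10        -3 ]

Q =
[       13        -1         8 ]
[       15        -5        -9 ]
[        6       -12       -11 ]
PQ =
[      391      -207      -118 ]
[      -52        54       -75 ]
[      -37        -1      -161 ]

Matrix multiplication: (PQ)[i][j] = sum over k of P[i][k] * Q[k][j].
  (PQ)[0][0] = (13)*(13) + (10)*(15) + (12)*(6) = 391
  (PQ)[0][1] = (13)*(-1) + (10)*(-5) + (12)*(-12) = -207
  (PQ)[0][2] = (13)*(8) + (10)*(-9) + (12)*(-11) = -118
  (PQ)[1][0] = (-10)*(13) + (8)*(15) + (-7)*(6) = -52
  (PQ)[1][1] = (-10)*(-1) + (8)*(-5) + (-7)*(-12) = 54
  (PQ)[1][2] = (-10)*(8) + (8)*(-9) + (-7)*(-11) = -75
  (PQ)[2][0] = (-13)*(13) + (10)*(15) + (-3)*(6) = -37
  (PQ)[2][1] = (-13)*(-1) + (10)*(-5) + (-3)*(-12) = -1
  (PQ)[2][2] = (-13)*(8) + (10)*(-9) + (-3)*(-11) = -161
PQ =
[      391      -207      -118 ]
[      -52        54       -75 ]
[      -37        -1      -161 ]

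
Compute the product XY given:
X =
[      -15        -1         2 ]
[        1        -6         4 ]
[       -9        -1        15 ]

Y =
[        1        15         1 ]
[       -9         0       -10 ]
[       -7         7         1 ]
XY =
[      -20      -211        -3 ]
[       27        43        65 ]
[     -105       -30        16 ]

Matrix multiplication: (XY)[i][j] = sum over k of X[i][k] * Y[k][j].
  (XY)[0][0] = (-15)*(1) + (-1)*(-9) + (2)*(-7) = -20
  (XY)[0][1] = (-15)*(15) + (-1)*(0) + (2)*(7) = -211
  (XY)[0][2] = (-15)*(1) + (-1)*(-10) + (2)*(1) = -3
  (XY)[1][0] = (1)*(1) + (-6)*(-9) + (4)*(-7) = 27
  (XY)[1][1] = (1)*(15) + (-6)*(0) + (4)*(7) = 43
  (XY)[1][2] = (1)*(1) + (-6)*(-10) + (4)*(1) = 65
  (XY)[2][0] = (-9)*(1) + (-1)*(-9) + (15)*(-7) = -105
  (XY)[2][1] = (-9)*(15) + (-1)*(0) + (15)*(7) = -30
  (XY)[2][2] = (-9)*(1) + (-1)*(-10) + (15)*(1) = 16
XY =
[      -20      -211        -3 ]
[       27        43        65 ]
[     -105       -30        16 ]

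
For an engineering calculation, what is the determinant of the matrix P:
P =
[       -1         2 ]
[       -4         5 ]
det(P) = 3

For a 2×2 matrix [[a, b], [c, d]], det = a*d - b*c.
det(P) = (-1)*(5) - (2)*(-4) = -5 + 8 = 3.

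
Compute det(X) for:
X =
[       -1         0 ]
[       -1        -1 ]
det(X) = 1

For a 2×2 matrix [[a, b], [c, d]], det = a*d - b*c.
det(X) = (-1)*(-1) - (0)*(-1) = 1 - 0 = 1.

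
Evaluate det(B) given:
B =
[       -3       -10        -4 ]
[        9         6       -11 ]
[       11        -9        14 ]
det(B) = 3103

Expand along row 0 (cofactor expansion): det(B) = a*(e*i - f*h) - b*(d*i - f*g) + c*(d*h - e*g), where the 3×3 is [[a, b, c], [d, e, f], [g, h, i]].
Minor M_00 = (6)*(14) - (-11)*(-9) = 84 - 99 = -15.
Minor M_01 = (9)*(14) - (-11)*(11) = 126 + 121 = 247.
Minor M_02 = (9)*(-9) - (6)*(11) = -81 - 66 = -147.
det(B) = (-3)*(-15) - (-10)*(247) + (-4)*(-147) = 45 + 2470 + 588 = 3103.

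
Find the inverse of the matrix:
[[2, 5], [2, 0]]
[[0, 1/2], [1/5, -1/5]]

For [[a,b],[c,d]], inverse = (1/det)·[[d,-b],[-c,a]]
det = 2·0 - 5·2 = -10
Inverse = (1/-10)·[[0, -5], [-2, 2]]
        = [[0, 1/2], [1/5, -1/5]]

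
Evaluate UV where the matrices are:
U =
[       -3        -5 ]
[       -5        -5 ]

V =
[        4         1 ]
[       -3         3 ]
UV =
[        3       -18 ]
[       -5       -20 ]

Matrix multiplication: (UV)[i][j] = sum over k of U[i][k] * V[k][j].
  (UV)[0][0] = (-3)*(4) + (-5)*(-3) = 3
  (UV)[0][1] = (-3)*(1) + (-5)*(3) = -18
  (UV)[1][0] = (-5)*(4) + (-5)*(-3) = -5
  (UV)[1][1] = (-5)*(1) + (-5)*(3) = -20
UV =
[        3       -18 ]
[       -5       -20 ]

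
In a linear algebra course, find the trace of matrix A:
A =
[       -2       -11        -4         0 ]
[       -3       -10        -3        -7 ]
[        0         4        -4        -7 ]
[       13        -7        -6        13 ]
tr(A) = -2 - 10 - 4 + 13 = -3

The trace of a square matrix is the sum of its diagonal entries.
Diagonal entries of A: A[0][0] = -2, A[1][1] = -10, A[2][2] = -4, A[3][3] = 13.
tr(A) = -2 - 10 - 4 + 13 = -3.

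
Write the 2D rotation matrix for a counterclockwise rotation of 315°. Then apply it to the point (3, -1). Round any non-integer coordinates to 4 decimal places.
R = [[√2/2, √2/2], [-√2/2, √2/2]]; R·(3, -1) = (1.4142, -2.8284)

Rotation matrix formula: R(θ) = [[cos θ, -sin θ], [sin θ, cos θ]]
For θ = 315°:
cos(315°) = √2/2
sin(315°) = -√2/2
R = [[√2/2, √2/2], [-√2/2, √2/2]]
Apply to (3, -1): [√2/2·3 + (√2/2)·-1, -√2/2·3 + √2/2·-1] = (1.4142, -2.8284)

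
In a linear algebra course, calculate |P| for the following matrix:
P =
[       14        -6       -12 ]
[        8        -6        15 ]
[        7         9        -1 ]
det(P) = -3852

Expand along row 0 (cofactor expansion): det(P) = a*(e*i - f*h) - b*(d*i - f*g) + c*(d*h - e*g), where the 3×3 is [[a, b, c], [d, e, f], [g, h, i]].
Minor M_00 = (-6)*(-1) - (15)*(9) = 6 - 135 = -129.
Minor M_01 = (8)*(-1) - (15)*(7) = -8 - 105 = -113.
Minor M_02 = (8)*(9) - (-6)*(7) = 72 + 42 = 114.
det(P) = (14)*(-129) - (-6)*(-113) + (-12)*(114) = -1806 - 678 - 1368 = -3852.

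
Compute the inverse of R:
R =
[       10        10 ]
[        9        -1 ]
det(R) = -100
R⁻¹ =
[    1/100      1/10 ]
[    9/100     -1/10 ]

For a 2×2 matrix R = [[a, b], [c, d]] with det(R) ≠ 0, R⁻¹ = (1/det(R)) * [[d, -b], [-c, a]].
det(R) = (10)*(-1) - (10)*(9) = -10 - 90 = -100.
R⁻¹ = (1/-100) * [[-1, -10], [-9, 10]].
Dividing each entry by -100 and reducing:
R⁻¹ =
[    1/100      1/10 ]
[    9/100     -1/10 ]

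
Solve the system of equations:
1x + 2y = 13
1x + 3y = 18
x = 3, y = 5

Use elimination (row reduction):
Equation 1: 1x + 2y = 13.
Equation 2: 1x + 3y = 18.
Multiply Eq1 by 1 and Eq2 by 1: 1x + 2y = 13;  1x + 3y = 18.
Subtract: (1)y = 5, so y = 5.
Back-substitute into Eq1: 1x + 2*(5) = 13, so x = 3.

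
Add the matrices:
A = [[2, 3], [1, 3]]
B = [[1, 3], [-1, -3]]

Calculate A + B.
[[3, 6], [0, 0]]

Add corresponding elements:
(2)+(1)=3
(3)+(3)=6
(1)+(-1)=0
(3)+(-3)=0
A + B = [[3, 6], [0, 0]]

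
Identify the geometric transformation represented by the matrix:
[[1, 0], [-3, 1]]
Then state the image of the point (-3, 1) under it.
vertical shear with factor -3; image of (-3, 1) is (-3, 10)

The matrix [[1, 0], [k, 1]] sends (x, y) to (x, -3x + y), leaving the x-coordinate fixed: a vertical shear.
The matrix [[1, 0], [-3, 1]] represents: vertical shear with factor -3.
Applying it to (-3, 1): [1·-3 + 0·1, -3·-3 + 1·1] = (-3, 10).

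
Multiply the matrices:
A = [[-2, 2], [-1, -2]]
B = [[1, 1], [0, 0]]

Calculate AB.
[[-2, -2], [-1, -1]]

Each entry (i,j) of AB = sum over k of A[i][k]*B[k][j].
(AB)[0][0] = (-2)*(1) + (2)*(0) = -2
(AB)[0][1] = (-2)*(1) + (2)*(0) = -2
(AB)[1][0] = (-1)*(1) + (-2)*(0) = -1
(AB)[1][1] = (-1)*(1) + (-2)*(0) = -1
AB = [[-2, -2], [-1, -1]]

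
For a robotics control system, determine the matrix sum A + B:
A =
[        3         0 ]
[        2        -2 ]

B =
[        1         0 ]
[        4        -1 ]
A + B =
[        4         0 ]
[        6        -3 ]

Matrix addition is elementwise: (A+B)[i][j] = A[i][j] + B[i][j].
  (A+B)[0][0] = (3) + (1) = 4
  (A+B)[0][1] = (0) + (0) = 0
  (A+B)[1][0] = (2) + (4) = 6
  (A+B)[1][1] = (-2) + (-1) = -3
A + B =
[        4         0 ]
[        6        -3 ]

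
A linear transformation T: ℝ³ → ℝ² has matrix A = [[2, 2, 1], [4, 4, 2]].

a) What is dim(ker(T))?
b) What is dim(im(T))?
dim(ker) = 2, dim(im) = 1

Observe that row 2 = 2 × row 1 (so the rows are linearly dependent).
Thus rank(A) = 1 (only one linearly independent row).
dim(im(T)) = rank(A) = 1.
By the rank-nullity theorem applied to T: ℝ³ → ℝ², rank(A) + nullity(A) = 3 (the domain dimension), so dim(ker(T)) = 3 - 1 = 2.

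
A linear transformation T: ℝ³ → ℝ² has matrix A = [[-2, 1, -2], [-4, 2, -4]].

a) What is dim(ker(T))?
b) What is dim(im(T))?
dim(ker) = 2, dim(im) = 1

Observe that row 2 = 2 × row 1 (so the rows are linearly dependent).
Thus rank(A) = 1 (only one linearly independent row).
dim(im(T)) = rank(A) = 1.
By the rank-nullity theorem applied to T: ℝ³ → ℝ², rank(A) + nullity(A) = 3 (the domain dimension), so dim(ker(T)) = 3 - 1 = 2.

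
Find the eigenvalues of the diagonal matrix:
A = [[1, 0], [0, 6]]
λ₁ = 1, λ₂ = 6

The characteristic polynomial of A is det(A - λI) = (1 - λ)(6 - λ) = 0.
The roots are λ = 1 and λ = 6, so the eigenvalues are the diagonal entries.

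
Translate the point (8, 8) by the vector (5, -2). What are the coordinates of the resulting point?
(13, 6)

Translation by (5, -2):
x' = 8 + 5 = 13
y' = 8 + -2 = 6
Homogeneous matrix: [[1, 0, 5], [0, 1, -2], [0, 0, 1]]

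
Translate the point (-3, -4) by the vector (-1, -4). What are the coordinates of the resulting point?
(-4, -8)

Translation by (-1, -4):
x' = -3 + -1 = -4
y' = -4 + -4 = -8
Homogeneous matrix: [[1, 0, -1], [0, 1, -4], [0, 0, 1]]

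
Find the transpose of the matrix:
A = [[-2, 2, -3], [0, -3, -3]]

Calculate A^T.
[[-2, 0], [2, -3], [-3, -3]]

The transpose sends entry (i,j) to (j,i); rows become columns.
Row 0 of A: [-2, 2, -3] -> column 0 of A^T.
Row 1 of A: [0, -3, -3] -> column 1 of A^T.
A^T = [[-2, 0], [2, -3], [-3, -3]]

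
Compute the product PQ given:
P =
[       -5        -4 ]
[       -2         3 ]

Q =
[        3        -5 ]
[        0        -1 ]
PQ =
[      -15        29 ]
[       -6         7 ]

Matrix multiplication: (PQ)[i][j] = sum over k of P[i][k] * Q[k][j].
  (PQ)[0][0] = (-5)*(3) + (-4)*(0) = -15
  (PQ)[0][1] = (-5)*(-5) + (-4)*(-1) = 29
  (PQ)[1][0] = (-2)*(3) + (3)*(0) = -6
  (PQ)[1][1] = (-2)*(-5) + (3)*(-1) = 7
PQ =
[      -15        29 ]
[       -6         7 ]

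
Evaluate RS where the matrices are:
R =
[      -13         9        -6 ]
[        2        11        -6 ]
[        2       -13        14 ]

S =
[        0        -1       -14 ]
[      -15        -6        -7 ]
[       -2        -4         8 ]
RS =
[     -123       -17        71 ]
[     -153       -44      -153 ]
[      167        20       175 ]

Matrix multiplication: (RS)[i][j] = sum over k of R[i][k] * S[k][j].
  (RS)[0][0] = (-13)*(0) + (9)*(-15) + (-6)*(-2) = -123
  (RS)[0][1] = (-13)*(-1) + (9)*(-6) + (-6)*(-4) = -17
  (RS)[0][2] = (-13)*(-14) + (9)*(-7) + (-6)*(8) = 71
  (RS)[1][0] = (2)*(0) + (11)*(-15) + (-6)*(-2) = -153
  (RS)[1][1] = (2)*(-1) + (11)*(-6) + (-6)*(-4) = -44
  (RS)[1][2] = (2)*(-14) + (11)*(-7) + (-6)*(8) = -153
  (RS)[2][0] = (2)*(0) + (-13)*(-15) + (14)*(-2) = 167
  (RS)[2][1] = (2)*(-1) + (-13)*(-6) + (14)*(-4) = 20
  (RS)[2][2] = (2)*(-14) + (-13)*(-7) + (14)*(8) = 175
RS =
[     -123       -17        71 ]
[     -153       -44      -153 ]
[      167        20       175 ]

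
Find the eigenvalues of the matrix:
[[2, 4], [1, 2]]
λ = 0 and λ = 4

Characteristic equation: det(A - λI) = 0
λ² - (trace)λ + (det) = 0
λ² - (4)λ + (0) = 0
λ² - 4λ + 0 = 0
Solving: λ = 0, 4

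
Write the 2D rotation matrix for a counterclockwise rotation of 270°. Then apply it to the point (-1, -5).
R = [[0, 1], [-1, 0]]; R·(-1, -5) = (-5, 1)

Rotation matrix formula: R(θ) = [[cos θ, -sin θ], [sin θ, cos θ]]
For θ = 270°:
cos(270°) = 0
sin(270°) = -1
R = [[0, 1], [-1, 0]]
Apply to (-1, -5): [0·-1 + (1)·-5, -1·-1 + 0·-5] = (-5, 1)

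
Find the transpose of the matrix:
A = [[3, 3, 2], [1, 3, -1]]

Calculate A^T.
[[3, 1], [3, 3], [2, -1]]

The transpose sends entry (i,j) to (j,i); rows become columns.
Row 0 of A: [3, 3, 2] -> column 0 of A^T.
Row 1 of A: [1, 3, -1] -> column 1 of A^T.
A^T = [[3, 1], [3, 3], [2, -1]]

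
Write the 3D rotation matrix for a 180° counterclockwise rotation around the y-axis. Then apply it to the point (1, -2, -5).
R = [[-1, 0, 0], [0, 1, 0], [0, 0, -1]]; R·(1, -2, -5) = (-1, -2, 5)

Rotation matrix for 180° around y-axis:
cos(180°) = -1, sin(180°) = 0
R = [[-1, 0, 0], [0, 1, 0], [0, 0, -1]]
Apply to (1, -2, -5): R·[1, -2, -5]ᵀ = (-1, -2, 5)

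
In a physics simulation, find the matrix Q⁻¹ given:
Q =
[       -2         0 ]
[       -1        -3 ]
det(Q) = 6
Q⁻¹ =
[     -1/2         0 ]
[      1/6      -1/3 ]

For a 2×2 matrix Q = [[a, b], [c, d]] with det(Q) ≠ 0, Q⁻¹ = (1/det(Q)) * [[d, -b], [-c, a]].
det(Q) = (-2)*(-3) - (0)*(-1) = 6 - 0 = 6.
Q⁻¹ = (1/6) * [[-3, 0], [1, -2]].
Dividing each entry by 6 and reducing:
Q⁻¹ =
[     -1/2         0 ]
[      1/6      -1/3 ]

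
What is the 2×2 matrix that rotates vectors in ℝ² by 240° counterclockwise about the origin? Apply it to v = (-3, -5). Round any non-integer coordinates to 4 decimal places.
R = [[-1/2, √3/2], [-√3/2, -1/2]]; R·v = (-2.8301, 5.0981)

A counterclockwise rotation by angle θ in ℝ² has matrix R(θ) = [[cos θ, -sin θ], [sin θ, cos θ]].
For θ = 240°: cos θ = -1/2, sin θ = -√3/2.
R(240°) = [[-1/2, √3/2], [-√3/2, -1/2]].
R·v = [-1/2·-3 + (√3/2)·-5, -√3/2·-3 + -1/2·-5] = (-2.8301, 5.0981).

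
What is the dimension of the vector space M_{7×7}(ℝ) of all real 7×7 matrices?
Dimension = 49

A real 7×7 matrix is determined by its 7·7 = 49 independent entries.
A standard basis is {E_ij : 1 ≤ i ≤ 7, 1 ≤ j ≤ 7}, where E_ij has a 1 in position (i, j) and 0 elsewhere — there are 49 such matrices, and they are linearly independent and span M_{7×7}(ℝ).
Therefore dim(M_{7×7}(ℝ)) = 49.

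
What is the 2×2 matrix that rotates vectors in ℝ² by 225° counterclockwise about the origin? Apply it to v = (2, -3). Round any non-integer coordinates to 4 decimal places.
R = [[-√2/2, √2/2], [-√2/2, -√2/2]]; R·v = (-3.5355, 0.7071)

A counterclockwise rotation by angle θ in ℝ² has matrix R(θ) = [[cos θ, -sin θ], [sin θ, cos θ]].
For θ = 225°: cos θ = -√2/2, sin θ = -√2/2.
R(225°) = [[-√2/2, √2/2], [-√2/2, -√2/2]].
R·v = [-√2/2·2 + (√2/2)·-3, -√2/2·2 + -√2/2·-3] = (-3.5355, 0.7071).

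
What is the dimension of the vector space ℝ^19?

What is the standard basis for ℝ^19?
Dimension = 19; standard basis = {e_1, e_2, e_3, …, e_19}

ℝ^19 is the space of 19-tuples of real numbers; its dimension is 19.
The standard basis consists of 19 vectors: e_1, e_2, e_3, …, e_19, where e_i is the vector with 1 in position i and 0 elsewhere.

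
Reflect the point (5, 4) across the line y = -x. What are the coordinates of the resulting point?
(-4, -5)

Reflection across line y = -x: (5, 4) → (-4, -5)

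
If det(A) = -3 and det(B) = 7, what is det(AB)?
-21

Use the multiplicative property of determinants: det(AB) = det(A)*det(B).
det(AB) = (-3)*(7) = -21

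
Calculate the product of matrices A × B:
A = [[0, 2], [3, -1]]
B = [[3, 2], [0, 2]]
[[0, 4], [9, 4]]

Matrix multiplication:
C[0][0] = 0×3 + 2×0 = 0
C[0][1] = 0×2 + 2×2 = 4
C[1][0] = 3×3 + -1×0 = 9
C[1][1] = 3×2 + -1×2 = 4
Result: [[0, 4], [9, 4]]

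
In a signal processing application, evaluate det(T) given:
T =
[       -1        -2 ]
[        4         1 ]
det(T) = 7

For a 2×2 matrix [[a, b], [c, d]], det = a*d - b*c.
det(T) = (-1)*(1) - (-2)*(4) = -1 + 8 = 7.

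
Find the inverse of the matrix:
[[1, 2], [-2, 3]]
[[3/7, -2/7], [2/7, 1/7]]

For [[a,b],[c,d]], inverse = (1/det)·[[d,-b],[-c,a]]
det = 1·3 - 2·-2 = 7
Inverse = (1/7)·[[3, -2], [2, 1]]
        = [[3/7, -2/7], [2/7, 1/7]]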